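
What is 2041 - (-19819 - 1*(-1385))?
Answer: 20475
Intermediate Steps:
2041 - (-19819 - 1*(-1385)) = 2041 - (-19819 + 1385) = 2041 - 1*(-18434) = 2041 + 18434 = 20475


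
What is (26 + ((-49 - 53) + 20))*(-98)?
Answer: 5488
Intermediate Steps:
(26 + ((-49 - 53) + 20))*(-98) = (26 + (-102 + 20))*(-98) = (26 - 82)*(-98) = -56*(-98) = 5488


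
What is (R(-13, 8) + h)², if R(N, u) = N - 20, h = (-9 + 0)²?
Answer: 2304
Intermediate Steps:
h = 81 (h = (-9)² = 81)
R(N, u) = -20 + N
(R(-13, 8) + h)² = ((-20 - 13) + 81)² = (-33 + 81)² = 48² = 2304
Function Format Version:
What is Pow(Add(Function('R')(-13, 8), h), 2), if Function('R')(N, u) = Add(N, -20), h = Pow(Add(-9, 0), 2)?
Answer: 2304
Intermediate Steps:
h = 81 (h = Pow(-9, 2) = 81)
Function('R')(N, u) = Add(-20, N)
Pow(Add(Function('R')(-13, 8), h), 2) = Pow(Add(Add(-20, -13), 81), 2) = Pow(Add(-33, 81), 2) = Pow(48, 2) = 2304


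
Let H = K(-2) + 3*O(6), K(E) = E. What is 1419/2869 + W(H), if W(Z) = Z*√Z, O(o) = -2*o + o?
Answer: 1419/2869 - 40*I*√5 ≈ 0.4946 - 89.443*I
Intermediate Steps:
O(o) = -o
H = -20 (H = -2 + 3*(-1*6) = -2 + 3*(-6) = -2 - 18 = -20)
W(Z) = Z^(3/2)
1419/2869 + W(H) = 1419/2869 + (-20)^(3/2) = 1419*(1/2869) - 40*I*√5 = 1419/2869 - 40*I*√5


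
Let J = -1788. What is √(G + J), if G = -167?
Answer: I*√1955 ≈ 44.215*I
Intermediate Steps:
√(G + J) = √(-167 - 1788) = √(-1955) = I*√1955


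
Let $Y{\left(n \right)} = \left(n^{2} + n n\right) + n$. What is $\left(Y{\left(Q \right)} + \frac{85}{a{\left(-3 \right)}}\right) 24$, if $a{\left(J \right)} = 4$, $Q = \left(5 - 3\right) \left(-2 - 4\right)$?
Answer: $7134$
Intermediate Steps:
$Q = -12$ ($Q = 2 \left(-6\right) = -12$)
$Y{\left(n \right)} = n + 2 n^{2}$ ($Y{\left(n \right)} = \left(n^{2} + n^{2}\right) + n = 2 n^{2} + n = n + 2 n^{2}$)
$\left(Y{\left(Q \right)} + \frac{85}{a{\left(-3 \right)}}\right) 24 = \left(- 12 \left(1 + 2 \left(-12\right)\right) + \frac{85}{4}\right) 24 = \left(- 12 \left(1 - 24\right) + 85 \cdot \frac{1}{4}\right) 24 = \left(\left(-12\right) \left(-23\right) + \frac{85}{4}\right) 24 = \left(276 + \frac{85}{4}\right) 24 = \frac{1189}{4} \cdot 24 = 7134$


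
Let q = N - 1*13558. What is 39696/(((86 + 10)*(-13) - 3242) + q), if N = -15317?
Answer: -39696/33365 ≈ -1.1898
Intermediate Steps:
q = -28875 (q = -15317 - 1*13558 = -15317 - 13558 = -28875)
39696/(((86 + 10)*(-13) - 3242) + q) = 39696/(((86 + 10)*(-13) - 3242) - 28875) = 39696/((96*(-13) - 3242) - 28875) = 39696/((-1248 - 3242) - 28875) = 39696/(-4490 - 28875) = 39696/(-33365) = 39696*(-1/33365) = -39696/33365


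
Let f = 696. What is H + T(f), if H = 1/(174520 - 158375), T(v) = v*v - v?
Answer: 7809659401/16145 ≈ 4.8372e+5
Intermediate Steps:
T(v) = v² - v
H = 1/16145 ≈ 6.1939e-5
H + T(f) = 1/16145 + 696*(-1 + 696) = 1/16145 + 696*695 = 1/16145 + 483720 = 7809659401/16145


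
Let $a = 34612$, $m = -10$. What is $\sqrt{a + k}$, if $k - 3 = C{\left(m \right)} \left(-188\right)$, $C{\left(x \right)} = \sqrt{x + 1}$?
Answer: $\sqrt{34615 - 564 i} \approx 186.06 - 1.516 i$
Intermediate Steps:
$C{\left(x \right)} = \sqrt{1 + x}$
$k = 3 - 564 i$ ($k = 3 + \sqrt{1 - 10} \left(-188\right) = 3 + \sqrt{-9} \left(-188\right) = 3 + 3 i \left(-188\right) = 3 - 564 i \approx 3.0 - 564.0 i$)
$\sqrt{a + k} = \sqrt{34612 + \left(3 - 564 i\right)} = \sqrt{34615 - 564 i}$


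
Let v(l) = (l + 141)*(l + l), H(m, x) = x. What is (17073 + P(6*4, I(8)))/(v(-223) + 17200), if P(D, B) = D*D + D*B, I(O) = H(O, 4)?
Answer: 5915/17924 ≈ 0.33000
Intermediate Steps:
I(O) = 4
v(l) = 2*l*(141 + l) (v(l) = (141 + l)*(2*l) = 2*l*(141 + l))
P(D, B) = D² + B*D
(17073 + P(6*4, I(8)))/(v(-223) + 17200) = (17073 + (6*4)*(4 + 6*4))/(2*(-223)*(141 - 223) + 17200) = (17073 + 24*(4 + 24))/(2*(-223)*(-82) + 17200) = (17073 + 24*28)/(36572 + 17200) = (17073 + 672)/53772 = 17745*(1/53772) = 5915/17924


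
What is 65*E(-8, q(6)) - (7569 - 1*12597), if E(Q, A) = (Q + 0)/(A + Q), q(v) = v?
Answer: 5288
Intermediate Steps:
E(Q, A) = Q/(A + Q)
65*E(-8, q(6)) - (7569 - 1*12597) = 65*(-8/(6 - 8)) - (7569 - 1*12597) = 65*(-8/(-2)) - (7569 - 12597) = 65*(-8*(-½)) - 1*(-5028) = 65*4 + 5028 = 260 + 5028 = 5288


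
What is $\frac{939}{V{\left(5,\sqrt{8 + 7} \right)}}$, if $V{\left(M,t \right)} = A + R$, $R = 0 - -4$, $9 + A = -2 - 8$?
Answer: $- \frac{313}{5} \approx -62.6$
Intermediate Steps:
$A = -19$ ($A = -9 - 10 = -19$)
$R = 4$ ($R = 0 + 4 = 4$)
$V{\left(M,t \right)} = -15$ ($V{\left(M,t \right)} = -19 + 4 = -15$)
$\frac{939}{V{\left(5,\sqrt{8 + 7} \right)}} = \frac{939}{-15} = 939 \left(- \frac{1}{15}\right) = - \frac{313}{5}$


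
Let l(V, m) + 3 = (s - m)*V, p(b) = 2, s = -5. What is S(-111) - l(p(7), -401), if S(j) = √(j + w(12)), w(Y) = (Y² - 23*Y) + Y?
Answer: -789 + I*√231 ≈ -789.0 + 15.199*I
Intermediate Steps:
w(Y) = Y² - 22*Y
l(V, m) = -3 + V*(-5 - m) (l(V, m) = -3 + (-5 - m)*V = -3 + V*(-5 - m))
S(j) = √(-120 + j) (S(j) = √(j + 12*(-22 + 12)) = √(j + 12*(-10)) = √(j - 120) = √(-120 + j))
S(-111) - l(p(7), -401) = √(-120 - 111) - (-3 - 5*2 - 1*2*(-401)) = √(-231) - (-3 - 10 + 802) = I*√231 - 1*789 = I*√231 - 789 = -789 + I*√231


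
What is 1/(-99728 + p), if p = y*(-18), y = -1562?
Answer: -1/71612 ≈ -1.3964e-5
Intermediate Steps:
p = 28116 (p = -1562*(-18) = 28116)
1/(-99728 + p) = 1/(-99728 + 28116) = 1/(-71612) = -1/71612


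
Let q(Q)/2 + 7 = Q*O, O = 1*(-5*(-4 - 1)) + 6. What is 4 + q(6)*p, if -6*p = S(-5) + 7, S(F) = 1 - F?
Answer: -2315/3 ≈ -771.67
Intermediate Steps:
O = 31 (O = 1*(-5*(-5)) + 6 = 1*25 + 6 = 25 + 6 = 31)
q(Q) = -14 + 62*Q (q(Q) = -14 + 2*(Q*31) = -14 + 2*(31*Q) = -14 + 62*Q)
p = -13/6 (p = -((1 - 1*(-5)) + 7)/6 = -((1 + 5) + 7)/6 = -(6 + 7)/6 = -⅙*13 = -13/6 ≈ -2.1667)
4 + q(6)*p = 4 + (-14 + 62*6)*(-13/6) = 4 + (-14 + 372)*(-13/6) = 4 + 358*(-13/6) = 4 - 2327/3 = -2315/3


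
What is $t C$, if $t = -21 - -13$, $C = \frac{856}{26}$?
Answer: $- \frac{3424}{13} \approx -263.38$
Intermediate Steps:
$C = \frac{428}{13}$ ($C = 856 \cdot \frac{1}{26} = \frac{428}{13} \approx 32.923$)
$t = -8$ ($t = -21 + 13 = -8$)
$t C = \left(-8\right) \frac{428}{13} = - \frac{3424}{13}$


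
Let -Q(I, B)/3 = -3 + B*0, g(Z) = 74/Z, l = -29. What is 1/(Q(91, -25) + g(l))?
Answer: 29/187 ≈ 0.15508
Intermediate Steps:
Q(I, B) = 9 (Q(I, B) = -3*(-3 + B*0) = -3*(-3 + 0) = -3*(-3) = 9)
1/(Q(91, -25) + g(l)) = 1/(9 + 74/(-29)) = 1/(9 + 74*(-1/29)) = 1/(9 - 74/29) = 1/(187/29) = 29/187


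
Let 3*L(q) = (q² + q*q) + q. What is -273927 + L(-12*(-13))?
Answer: -257651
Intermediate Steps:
L(q) = q/3 + 2*q²/3 (L(q) = ((q² + q*q) + q)/3 = ((q² + q²) + q)/3 = (2*q² + q)/3 = (q + 2*q²)/3 = q/3 + 2*q²/3)
-273927 + L(-12*(-13)) = -273927 + (-12*(-13))*(1 + 2*(-12*(-13)))/3 = -273927 + (⅓)*156*(1 + 2*156) = -273927 + (⅓)*156*(1 + 312) = -273927 + (⅓)*156*313 = -273927 + 16276 = -257651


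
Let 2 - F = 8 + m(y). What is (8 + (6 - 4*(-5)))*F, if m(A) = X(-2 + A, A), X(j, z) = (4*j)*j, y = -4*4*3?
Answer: -340204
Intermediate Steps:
y = -48 (y = -16*3 = -48)
X(j, z) = 4*j²
m(A) = 4*(-2 + A)²
F = -10006 (F = 2 - (8 + 4*(-2 - 48)²) = 2 - (8 + 4*(-50)²) = 2 - (8 + 4*2500) = 2 - (8 + 10000) = 2 - 1*10008 = 2 - 10008 = -10006)
(8 + (6 - 4*(-5)))*F = (8 + (6 - 4*(-5)))*(-10006) = (8 + (6 + 20))*(-10006) = (8 + 26)*(-10006) = 34*(-10006) = -340204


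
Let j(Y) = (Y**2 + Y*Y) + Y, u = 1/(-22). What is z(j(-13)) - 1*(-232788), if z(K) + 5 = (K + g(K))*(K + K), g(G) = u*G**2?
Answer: -29443762/11 ≈ -2.6767e+6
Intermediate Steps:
u = -1/22 ≈ -0.045455
j(Y) = Y + 2*Y**2 (j(Y) = (Y**2 + Y**2) + Y = 2*Y**2 + Y = Y + 2*Y**2)
g(G) = -G**2/22
z(K) = -5 + 2*K*(K - K**2/22) (z(K) = -5 + (K - K**2/22)*(K + K) = -5 + (K - K**2/22)*(2*K) = -5 + 2*K*(K - K**2/22))
z(j(-13)) - 1*(-232788) = (-5 + 2*(-13*(1 + 2*(-13)))**2 - (-2197*(1 + 2*(-13))**3)/11) - 1*(-232788) = (-5 + 2*(-13*(1 - 26))**2 - (-2197*(1 - 26)**3)/11) + 232788 = (-5 + 2*(-13*(-25))**2 - (-13*(-25))**3/11) + 232788 = (-5 + 2*325**2 - 1/11*325**3) + 232788 = (-5 + 2*105625 - 1/11*34328125) + 232788 = (-5 + 211250 - 34328125/11) + 232788 = -32004430/11 + 232788 = -29443762/11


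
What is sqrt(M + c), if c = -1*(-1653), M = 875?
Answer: 4*sqrt(158) ≈ 50.279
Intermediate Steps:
c = 1653
sqrt(M + c) = sqrt(875 + 1653) = sqrt(2528) = 4*sqrt(158)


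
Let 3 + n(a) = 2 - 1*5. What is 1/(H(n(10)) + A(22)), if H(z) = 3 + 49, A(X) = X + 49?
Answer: 1/123 ≈ 0.0081301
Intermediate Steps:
A(X) = 49 + X
n(a) = -6 (n(a) = -3 + (2 - 1*5) = -3 + (2 - 5) = -3 - 3 = -6)
H(z) = 52
1/(H(n(10)) + A(22)) = 1/(52 + (49 + 22)) = 1/(52 + 71) = 1/123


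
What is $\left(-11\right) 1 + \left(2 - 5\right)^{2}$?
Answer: $-2$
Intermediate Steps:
$\left(-11\right) 1 + \left(2 - 5\right)^{2} = -11 + \left(-3\right)^{2} = -11 + 9 = -2$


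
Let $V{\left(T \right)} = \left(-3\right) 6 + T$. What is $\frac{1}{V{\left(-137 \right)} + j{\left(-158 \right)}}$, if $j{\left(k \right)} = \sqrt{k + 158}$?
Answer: $- \frac{1}{155} \approx -0.0064516$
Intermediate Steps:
$V{\left(T \right)} = -18 + T$
$j{\left(k \right)} = \sqrt{158 + k}$
$\frac{1}{V{\left(-137 \right)} + j{\left(-158 \right)}} = \frac{1}{\left(-18 - 137\right) + \sqrt{158 - 158}} = \frac{1}{-155 + \sqrt{0}} = \frac{1}{-155 + 0} = \frac{1}{-155} = - \frac{1}{155}$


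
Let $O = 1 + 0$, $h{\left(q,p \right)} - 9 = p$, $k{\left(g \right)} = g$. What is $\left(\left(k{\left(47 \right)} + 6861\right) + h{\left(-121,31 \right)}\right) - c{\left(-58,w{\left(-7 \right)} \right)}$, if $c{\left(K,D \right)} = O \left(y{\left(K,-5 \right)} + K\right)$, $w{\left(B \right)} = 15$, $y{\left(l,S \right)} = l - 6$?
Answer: $7070$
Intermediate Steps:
$h{\left(q,p \right)} = 9 + p$
$y{\left(l,S \right)} = -6 + l$ ($y{\left(l,S \right)} = l - 6 = -6 + l$)
$O = 1$
$c{\left(K,D \right)} = -6 + 2 K$ ($c{\left(K,D \right)} = 1 \left(\left(-6 + K\right) + K\right) = 1 \left(-6 + 2 K\right) = -6 + 2 K$)
$\left(\left(k{\left(47 \right)} + 6861\right) + h{\left(-121,31 \right)}\right) - c{\left(-58,w{\left(-7 \right)} \right)} = \left(\left(47 + 6861\right) + \left(9 + 31\right)\right) - \left(-6 + 2 \left(-58\right)\right) = \left(6908 + 40\right) - \left(-6 - 116\right) = 6948 - -122 = 6948 + 122 = 7070$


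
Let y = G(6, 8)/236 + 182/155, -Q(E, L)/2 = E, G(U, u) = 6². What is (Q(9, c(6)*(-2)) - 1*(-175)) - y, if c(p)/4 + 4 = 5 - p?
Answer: 1423632/9145 ≈ 155.67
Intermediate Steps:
G(U, u) = 36
c(p) = 4 - 4*p (c(p) = -16 + 4*(5 - p) = -16 + (20 - 4*p) = 4 - 4*p)
Q(E, L) = -2*E
y = 12133/9145 (y = 36/236 + 182/155 = 36*(1/236) + 182*(1/155) = 9/59 + 182/155 = 12133/9145 ≈ 1.3267)
(Q(9, c(6)*(-2)) - 1*(-175)) - y = (-2*9 - 1*(-175)) - 1*12133/9145 = (-18 + 175) - 12133/9145 = 157 - 12133/9145 = 1423632/9145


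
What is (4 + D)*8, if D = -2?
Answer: 16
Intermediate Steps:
(4 + D)*8 = (4 - 2)*8 = 2*8 = 16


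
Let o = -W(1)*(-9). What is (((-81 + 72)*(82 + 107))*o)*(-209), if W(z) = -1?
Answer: -3199581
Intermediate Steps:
o = -9 (o = -(-1)*(-9) = -1*9 = -9)
(((-81 + 72)*(82 + 107))*o)*(-209) = (((-81 + 72)*(82 + 107))*(-9))*(-209) = (-9*189*(-9))*(-209) = -1701*(-9)*(-209) = 15309*(-209) = -3199581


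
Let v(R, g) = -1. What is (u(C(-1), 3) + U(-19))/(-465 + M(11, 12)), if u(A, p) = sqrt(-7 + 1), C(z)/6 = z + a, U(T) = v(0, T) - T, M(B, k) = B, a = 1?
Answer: -9/227 - I*sqrt(6)/454 ≈ -0.039648 - 0.0053954*I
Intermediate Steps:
U(T) = -1 - T
C(z) = 6 + 6*z (C(z) = 6*(z + 1) = 6*(1 + z) = 6 + 6*z)
u(A, p) = I*sqrt(6) (u(A, p) = sqrt(-6) = I*sqrt(6))
(u(C(-1), 3) + U(-19))/(-465 + M(11, 12)) = (I*sqrt(6) + (-1 - 1*(-19)))/(-465 + 11) = (I*sqrt(6) + (-1 + 19))/(-454) = (I*sqrt(6) + 18)*(-1/454) = (18 + I*sqrt(6))*(-1/454) = -9/227 - I*sqrt(6)/454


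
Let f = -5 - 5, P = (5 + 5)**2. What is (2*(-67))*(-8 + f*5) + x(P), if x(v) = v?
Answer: 7872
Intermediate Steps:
P = 100 (P = 10**2 = 100)
f = -10
(2*(-67))*(-8 + f*5) + x(P) = (2*(-67))*(-8 - 10*5) + 100 = -134*(-8 - 50) + 100 = -134*(-58) + 100 = 7772 + 100 = 7872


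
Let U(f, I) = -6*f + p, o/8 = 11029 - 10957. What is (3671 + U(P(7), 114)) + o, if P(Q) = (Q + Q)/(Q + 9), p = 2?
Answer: 16975/4 ≈ 4243.8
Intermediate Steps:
o = 576 (o = 8*(11029 - 10957) = 8*72 = 576)
P(Q) = 2*Q/(9 + Q) (P(Q) = (2*Q)/(9 + Q) = 2*Q/(9 + Q))
U(f, I) = 2 - 6*f (U(f, I) = -6*f + 2 = 2 - 6*f)
(3671 + U(P(7), 114)) + o = (3671 + (2 - 12*7/(9 + 7))) + 576 = (3671 + (2 - 12*7/16)) + 576 = (3671 + (2 - 6*7/8)) + 576 = (3671 + (2 - 21/4)) + 576 = (3671 - 13/4) + 576 = 14671/4 + 576 = 16975/4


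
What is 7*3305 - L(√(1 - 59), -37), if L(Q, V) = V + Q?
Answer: 23172 - I*√58 ≈ 23172.0 - 7.6158*I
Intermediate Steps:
L(Q, V) = Q + V
7*3305 - L(√(1 - 59), -37) = 7*3305 - (√(1 - 59) - 37) = 23135 - (√(-58) - 37) = 23135 - (I*√58 - 37) = 23135 - (-37 + I*√58) = 23135 + (37 - I*√58) = 23172 - I*√58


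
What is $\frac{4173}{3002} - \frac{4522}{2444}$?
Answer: $- \frac{422029}{917111} \approx -0.46017$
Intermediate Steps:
$\frac{4173}{3002} - \frac{4522}{2444} = 4173 \cdot \frac{1}{3002} - \frac{2261}{1222} = \frac{4173}{3002} - \frac{2261}{1222} = - \frac{422029}{917111}$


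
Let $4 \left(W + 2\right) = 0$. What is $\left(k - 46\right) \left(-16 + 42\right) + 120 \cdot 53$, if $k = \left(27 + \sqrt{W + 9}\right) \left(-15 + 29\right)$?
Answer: $14992 + 364 \sqrt{7} \approx 15955.0$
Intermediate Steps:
$W = -2$ ($W = -2 + \frac{1}{4} \cdot 0 = -2 + 0 = -2$)
$k = 378 + 14 \sqrt{7}$ ($k = \left(27 + \sqrt{-2 + 9}\right) \left(-15 + 29\right) = \left(27 + \sqrt{7}\right) 14 = 378 + 14 \sqrt{7} \approx 415.04$)
$\left(k - 46\right) \left(-16 + 42\right) + 120 \cdot 53 = \left(\left(378 + 14 \sqrt{7}\right) - 46\right) \left(-16 + 42\right) + 120 \cdot 53 = \left(332 + 14 \sqrt{7}\right) 26 + 6360 = \left(8632 + 364 \sqrt{7}\right) + 6360 = 14992 + 364 \sqrt{7}$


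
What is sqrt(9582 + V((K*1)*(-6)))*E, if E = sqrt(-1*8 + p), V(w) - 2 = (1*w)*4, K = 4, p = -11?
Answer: 4*I*sqrt(11267) ≈ 424.58*I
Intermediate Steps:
V(w) = 2 + 4*w (V(w) = 2 + (1*w)*4 = 2 + w*4 = 2 + 4*w)
E = I*sqrt(19) (E = sqrt(-1*8 - 11) = sqrt(-8 - 11) = sqrt(-19) = I*sqrt(19) ≈ 4.3589*I)
sqrt(9582 + V((K*1)*(-6)))*E = sqrt(9582 + (2 + 4*((4*1)*(-6))))*(I*sqrt(19)) = sqrt(9582 + (2 + 4*(4*(-6))))*(I*sqrt(19)) = sqrt(9582 + (2 + 4*(-24)))*(I*sqrt(19)) = sqrt(9582 + (2 - 96))*(I*sqrt(19)) = sqrt(9582 - 94)*(I*sqrt(19)) = sqrt(9488)*(I*sqrt(19)) = (4*sqrt(593))*(I*sqrt(19)) = 4*I*sqrt(11267)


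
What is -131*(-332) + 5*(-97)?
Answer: 43007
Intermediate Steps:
-131*(-332) + 5*(-97) = 43492 - 485 = 43007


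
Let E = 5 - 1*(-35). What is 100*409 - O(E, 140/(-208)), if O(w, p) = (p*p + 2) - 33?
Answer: 110676199/2704 ≈ 40931.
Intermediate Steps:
E = 40 (E = 5 + 35 = 40)
O(w, p) = -31 + p² (O(w, p) = (p² + 2) - 33 = (2 + p²) - 33 = -31 + p²)
100*409 - O(E, 140/(-208)) = 100*409 - (-31 + (140/(-208))²) = 40900 - (-31 + (140*(-1/208))²) = 40900 - (-31 + (-35/52)²) = 40900 - (-31 + 1225/2704) = 40900 - 1*(-82599/2704) = 40900 + 82599/2704 = 110676199/2704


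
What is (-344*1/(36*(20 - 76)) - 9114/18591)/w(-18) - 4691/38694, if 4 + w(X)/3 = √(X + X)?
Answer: -44398139881/392770644084 + 499105*I/40602744 ≈ -0.11304 + 0.012292*I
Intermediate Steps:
w(X) = -12 + 3*√2*√X (w(X) = -12 + 3*√(X + X) = -12 + 3*√(2*X) = -12 + 3*(√2*√X) = -12 + 3*√2*√X)
(-344*1/(36*(20 - 76)) - 9114/18591)/w(-18) - 4691/38694 = (-344*1/(36*(20 - 76)) - 9114/18591)/(-12 + 3*√2*√(-18)) - 4691/38694 = (-344/((-56*36)) - 9114*1/18591)/(-12 + 3*√2*(3*I*√2)) - 4691*1/38694 = (-344/(-2016) - 3038/6197)/(-12 + 18*I) - 4691/38694 = (-344*(-1/2016) - 3038/6197)*((-12 - 18*I)/468) - 4691/38694 = (43/252 - 3038/6197)*((-12 - 18*I)/468) - 4691/38694 = -499105*(-12 - 18*I)/730849392 - 4691/38694 = -4691/38694 - 499105*(-12 - 18*I)/730849392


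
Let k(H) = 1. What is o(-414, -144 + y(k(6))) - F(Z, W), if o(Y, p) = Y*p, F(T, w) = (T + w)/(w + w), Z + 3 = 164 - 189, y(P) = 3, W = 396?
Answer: 5778980/99 ≈ 58374.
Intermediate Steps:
Z = -28 (Z = -3 + (164 - 189) = -3 - 25 = -28)
F(T, w) = (T + w)/(2*w) (F(T, w) = (T + w)/((2*w)) = (T + w)*(1/(2*w)) = (T + w)/(2*w))
o(-414, -144 + y(k(6))) - F(Z, W) = -414*(-144 + 3) - (-28 + 396)/(2*396) = -414*(-141) - 368/(2*396) = 58374 - 1*46/99 = 58374 - 46/99 = 5778980/99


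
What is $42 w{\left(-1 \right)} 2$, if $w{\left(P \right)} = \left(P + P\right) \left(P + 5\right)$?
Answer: $-672$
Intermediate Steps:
$w{\left(P \right)} = 2 P \left(5 + P\right)$
$42 w{\left(-1 \right)} 2 = 42 \cdot 2 \left(-1\right) \left(5 - 1\right) 2 = 42 \cdot 2 \left(-1\right) 4 \cdot 2 = 42 \left(-8\right) 2 = \left(-336\right) 2 = -672$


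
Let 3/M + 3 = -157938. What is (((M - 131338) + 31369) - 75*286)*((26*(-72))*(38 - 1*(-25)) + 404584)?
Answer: -1832353223152912/52647 ≈ -3.4805e+10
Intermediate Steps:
M = -1/52647 (M = 3/(-3 - 157938) = 3/(-157941) = 3*(-1/157941) = -1/52647 ≈ -1.8994e-5)
(((M - 131338) + 31369) - 75*286)*((26*(-72))*(38 - 1*(-25)) + 404584) = (((-1/52647 - 131338) + 31369) - 75*286)*((26*(-72))*(38 - 1*(-25)) + 404584) = ((-6914551687/52647 + 31369) - 21450)*(-1872*(38 + 25) + 404584) = (-5263067944/52647 - 21450)*(-1872*63 + 404584) = -6392346094*(-117936 + 404584)/52647 = -6392346094/52647*286648 = -1832353223152912/52647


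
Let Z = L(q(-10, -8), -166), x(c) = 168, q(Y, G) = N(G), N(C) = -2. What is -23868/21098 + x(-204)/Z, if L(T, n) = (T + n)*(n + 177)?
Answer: -12893/10549 ≈ -1.2222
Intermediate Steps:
q(Y, G) = -2
L(T, n) = (177 + n)*(T + n) (L(T, n) = (T + n)*(177 + n) = (177 + n)*(T + n))
Z = -1848 (Z = (-166)² + 177*(-2) + 177*(-166) - 2*(-166) = 27556 - 354 - 29382 + 332 = -1848)
-23868/21098 + x(-204)/Z = -23868/21098 + 168/(-1848) = -23868*1/21098 + 168*(-1/1848) = -11934/10549 - 1/11 = -12893/10549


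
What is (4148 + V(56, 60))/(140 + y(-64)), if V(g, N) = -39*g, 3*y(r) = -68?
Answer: 1473/88 ≈ 16.739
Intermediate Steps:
y(r) = -68/3 (y(r) = (⅓)*(-68) = -68/3)
(4148 + V(56, 60))/(140 + y(-64)) = (4148 - 39*56)/(140 - 68/3) = (4148 - 2184)/(352/3) = 1964*(3/352) = 1473/88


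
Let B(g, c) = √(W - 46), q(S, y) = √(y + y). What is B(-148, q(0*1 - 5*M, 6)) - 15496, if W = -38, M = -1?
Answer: -15496 + 2*I*√21 ≈ -15496.0 + 9.1651*I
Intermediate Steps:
q(S, y) = √2*√y (q(S, y) = √(2*y) = √2*√y)
B(g, c) = 2*I*√21 (B(g, c) = √(-38 - 46) = √(-84) = 2*I*√21)
B(-148, q(0*1 - 5*M, 6)) - 15496 = 2*I*√21 - 15496 = -15496 + 2*I*√21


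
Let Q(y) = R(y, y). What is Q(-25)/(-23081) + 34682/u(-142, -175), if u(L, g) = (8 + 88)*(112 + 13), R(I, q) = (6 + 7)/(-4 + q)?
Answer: 11607259009/4016094000 ≈ 2.8902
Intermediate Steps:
R(I, q) = 13/(-4 + q)
u(L, g) = 12000 (u(L, g) = 96*125 = 12000)
Q(y) = 13/(-4 + y)
Q(-25)/(-23081) + 34682/u(-142, -175) = (13/(-4 - 25))/(-23081) + 34682/12000 = (13/(-29))*(-1/23081) + 34682*(1/12000) = (13*(-1/29))*(-1/23081) + 17341/6000 = -13/29*(-1/23081) + 17341/6000 = 13/669349 + 17341/6000 = 11607259009/4016094000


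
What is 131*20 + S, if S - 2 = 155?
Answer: 2777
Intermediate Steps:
S = 157 (S = 2 + 155 = 157)
131*20 + S = 131*20 + 157 = 2620 + 157 = 2777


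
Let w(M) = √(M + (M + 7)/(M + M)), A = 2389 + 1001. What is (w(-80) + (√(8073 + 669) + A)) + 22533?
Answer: 25923 + √8742 + I*√127270/40 ≈ 26017.0 + 8.9187*I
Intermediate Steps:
A = 3390
w(M) = √(M + (7 + M)/(2*M)) (w(M) = √(M + (7 + M)/((2*M))) = √(M + (1/(2*M))*(7 + M)) = √(M + (7 + M)/(2*M)))
(w(-80) + (√(8073 + 669) + A)) + 22533 = (√(2 + 4*(-80) + 14/(-80))/2 + (√(8073 + 669) + 3390)) + 22533 = (√(2 - 320 + 14*(-1/80))/2 + (√8742 + 3390)) + 22533 = (√(2 - 320 - 7/40)/2 + (3390 + √8742)) + 22533 = (√(-12727/40)/2 + (3390 + √8742)) + 22533 = ((I*√127270/20)/2 + (3390 + √8742)) + 22533 = (I*√127270/40 + (3390 + √8742)) + 22533 = (3390 + √8742 + I*√127270/40) + 22533 = 25923 + √8742 + I*√127270/40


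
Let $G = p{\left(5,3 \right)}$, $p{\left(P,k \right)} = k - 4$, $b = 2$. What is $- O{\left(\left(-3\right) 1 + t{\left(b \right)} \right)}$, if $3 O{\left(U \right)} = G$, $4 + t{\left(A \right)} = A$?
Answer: $\frac{1}{3} \approx 0.33333$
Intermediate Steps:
$t{\left(A \right)} = -4 + A$
$p{\left(P,k \right)} = -4 + k$
$G = -1$ ($G = -4 + 3 = -1$)
$O{\left(U \right)} = - \frac{1}{3}$ ($O{\left(U \right)} = \frac{1}{3} \left(-1\right) = - \frac{1}{3}$)
$- O{\left(\left(-3\right) 1 + t{\left(b \right)} \right)} = \left(-1\right) \left(- \frac{1}{3}\right) = \frac{1}{3}$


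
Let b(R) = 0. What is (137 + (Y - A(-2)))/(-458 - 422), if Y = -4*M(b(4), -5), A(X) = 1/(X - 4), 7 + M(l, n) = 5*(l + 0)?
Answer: -991/5280 ≈ -0.18769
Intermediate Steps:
M(l, n) = -7 + 5*l (M(l, n) = -7 + 5*(l + 0) = -7 + 5*l)
A(X) = 1/(-4 + X)
Y = 28 (Y = -4*(-7 + 5*0) = -4*(-7 + 0) = -4*(-7) = 28)
(137 + (Y - A(-2)))/(-458 - 422) = (137 + (28 - 1/(-4 - 2)))/(-458 - 422) = (137 + (28 - 1/(-6)))/(-880) = (137 + (28 - 1*(-⅙)))*(-1/880) = (137 + (28 + ⅙))*(-1/880) = (137 + 169/6)*(-1/880) = (991/6)*(-1/880) = -991/5280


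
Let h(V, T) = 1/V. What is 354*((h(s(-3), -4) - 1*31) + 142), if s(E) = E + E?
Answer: 39235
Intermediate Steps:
s(E) = 2*E
354*((h(s(-3), -4) - 1*31) + 142) = 354*((1/(2*(-3)) - 1*31) + 142) = 354*((1/(-6) - 31) + 142) = 354*((-⅙ - 31) + 142) = 354*(-187/6 + 142) = 354*(665/6) = 39235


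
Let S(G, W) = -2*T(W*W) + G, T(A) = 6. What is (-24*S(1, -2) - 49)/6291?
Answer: 215/6291 ≈ 0.034176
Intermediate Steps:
S(G, W) = -12 + G (S(G, W) = -2*6 + G = -12 + G)
(-24*S(1, -2) - 49)/6291 = (-24*(-12 + 1) - 49)/6291 = (-24*(-11) - 49)*(1/6291) = (264 - 49)*(1/6291) = 215*(1/6291) = 215/6291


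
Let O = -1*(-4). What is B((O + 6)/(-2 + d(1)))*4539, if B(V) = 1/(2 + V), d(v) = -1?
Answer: -13617/4 ≈ -3404.3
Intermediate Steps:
O = 4
B((O + 6)/(-2 + d(1)))*4539 = 4539/(2 + (4 + 6)/(-2 - 1)) = 4539/(2 + 10/(-3)) = 4539/(2 + 10*(-⅓)) = 4539/(2 - 10/3) = 4539/(-4/3) = -¾*4539 = -13617/4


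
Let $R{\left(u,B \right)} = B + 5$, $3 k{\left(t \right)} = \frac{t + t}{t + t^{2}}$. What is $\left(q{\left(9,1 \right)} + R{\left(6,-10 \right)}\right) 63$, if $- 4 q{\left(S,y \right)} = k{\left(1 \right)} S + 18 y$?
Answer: $- \frac{2583}{4} \approx -645.75$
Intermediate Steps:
$k{\left(t \right)} = \frac{2 t}{3 \left(t + t^{2}\right)}$ ($k{\left(t \right)} = \frac{\left(t + t\right) \frac{1}{t + t^{2}}}{3} = \frac{2 t \frac{1}{t + t^{2}}}{3} = \frac{2 t}{3 \left(t + t^{2}\right)}$)
$q{\left(S,y \right)} = - \frac{9 y}{2} - \frac{S}{12}$ ($q{\left(S,y \right)} = - \frac{\frac{2}{3 \left(1 + 1\right)} S + 18 y}{4} = - \frac{\frac{2}{3 \cdot 2} S + 18 y}{4} = - \frac{\frac{2}{3} \cdot \frac{1}{2} S + 18 y}{4} = - \frac{\frac{S}{3} + 18 y}{4} = - \frac{18 y + \frac{S}{3}}{4} = - \frac{9 y}{2} - \frac{S}{12}$)
$R{\left(u,B \right)} = 5 + B$
$\left(q{\left(9,1 \right)} + R{\left(6,-10 \right)}\right) 63 = \left(\left(\left(- \frac{9}{2}\right) 1 - \frac{3}{4}\right) + \left(5 - 10\right)\right) 63 = \left(\left(- \frac{9}{2} - \frac{3}{4}\right) - 5\right) 63 = \left(- \frac{21}{4} - 5\right) 63 = \left(- \frac{41}{4}\right) 63 = - \frac{2583}{4}$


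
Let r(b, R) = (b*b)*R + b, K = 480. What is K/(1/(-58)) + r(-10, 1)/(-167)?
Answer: -4649370/167 ≈ -27841.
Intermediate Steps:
r(b, R) = b + R*b² (r(b, R) = b²*R + b = R*b² + b = b + R*b²)
K/(1/(-58)) + r(-10, 1)/(-167) = 480/(1/(-58)) - 10*(1 + 1*(-10))/(-167) = 480/(-1/58) - 10*(1 - 10)*(-1/167) = 480*(-58) - 10*(-9)*(-1/167) = -27840 + 90*(-1/167) = -27840 - 90/167 = -4649370/167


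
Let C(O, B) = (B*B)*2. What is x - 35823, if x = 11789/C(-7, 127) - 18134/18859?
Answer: -21793414438727/608353622 ≈ -35824.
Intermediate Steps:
C(O, B) = 2*B² (C(O, B) = B²*2 = 2*B²)
x = -362637821/608353622 (x = 11789/((2*127²)) - 18134/18859 = 11789/((2*16129)) - 18134*1/18859 = 11789/32258 - 18134/18859 = -362637821/608353622 ≈ -0.59610)
x - 35823 = -362637821/608353622 - 35823 = -21793414438727/608353622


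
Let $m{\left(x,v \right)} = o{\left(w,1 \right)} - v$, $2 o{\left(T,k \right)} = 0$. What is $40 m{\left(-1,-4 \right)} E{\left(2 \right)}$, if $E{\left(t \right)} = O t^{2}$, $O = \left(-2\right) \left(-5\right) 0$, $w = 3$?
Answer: $0$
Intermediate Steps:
$o{\left(T,k \right)} = 0$ ($o{\left(T,k \right)} = \frac{1}{2} \cdot 0 = 0$)
$m{\left(x,v \right)} = - v$ ($m{\left(x,v \right)} = 0 - v = - v$)
$O = 0$ ($O = 10 \cdot 0 = 0$)
$E{\left(t \right)} = 0$ ($E{\left(t \right)} = 0 t^{2} = 0$)
$40 m{\left(-1,-4 \right)} E{\left(2 \right)} = 40 \left(\left(-1\right) \left(-4\right)\right) 0 = 40 \cdot 4 \cdot 0 = 160 \cdot 0 = 0$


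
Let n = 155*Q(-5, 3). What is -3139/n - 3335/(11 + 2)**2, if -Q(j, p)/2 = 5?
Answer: -4638759/261950 ≈ -17.709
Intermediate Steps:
Q(j, p) = -10 (Q(j, p) = -2*5 = -10)
n = -1550 (n = 155*(-10) = -1550)
-3139/n - 3335/(11 + 2)**2 = -3139/(-1550) - 3335/(11 + 2)**2 = -3139*(-1/1550) - 3335/(13**2) = 3139/1550 - 3335/169 = -4638759/261950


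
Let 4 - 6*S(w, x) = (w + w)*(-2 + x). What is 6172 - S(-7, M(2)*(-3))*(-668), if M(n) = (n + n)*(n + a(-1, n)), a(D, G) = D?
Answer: -15204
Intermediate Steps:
M(n) = 2*n*(-1 + n) (M(n) = (n + n)*(n - 1) = (2*n)*(-1 + n) = 2*n*(-1 + n))
S(w, x) = 2/3 - w*(-2 + x)/3 (S(w, x) = 2/3 - (w + w)*(-2 + x)/6 = 2/3 - 2*w*(-2 + x)/6 = 2/3 - w*(-2 + x)/3)
6172 - S(-7, M(2)*(-3))*(-668) = 6172 - (2/3 + (2/3)*(-7) - 1/3*(-7)*(2*2*(-1 + 2))*(-3))*(-668) = 6172 - (2/3 - 14/3 - 1/3*(-7)*(2*2*1)*(-3))*(-668) = 6172 - (2/3 - 14/3 - 1/3*(-7)*4*(-3))*(-668) = 6172 - (2/3 - 14/3 - 1/3*(-7)*(-12))*(-668) = 6172 - (2/3 - 14/3 - 28)*(-668) = 6172 - (-32)*(-668) = 6172 - 1*21376 = 6172 - 21376 = -15204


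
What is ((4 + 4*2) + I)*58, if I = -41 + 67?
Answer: 2204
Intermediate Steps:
I = 26
((4 + 4*2) + I)*58 = ((4 + 4*2) + 26)*58 = ((4 + 8) + 26)*58 = (12 + 26)*58 = 38*58 = 2204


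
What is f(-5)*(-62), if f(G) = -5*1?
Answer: 310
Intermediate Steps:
f(G) = -5
f(-5)*(-62) = -5*(-62) = 310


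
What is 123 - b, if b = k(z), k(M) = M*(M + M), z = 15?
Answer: -327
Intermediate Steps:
k(M) = 2*M² (k(M) = M*(2*M) = 2*M²)
b = 450 (b = 2*15² = 2*225 = 450)
123 - b = 123 - 1*450 = 123 - 450 = -327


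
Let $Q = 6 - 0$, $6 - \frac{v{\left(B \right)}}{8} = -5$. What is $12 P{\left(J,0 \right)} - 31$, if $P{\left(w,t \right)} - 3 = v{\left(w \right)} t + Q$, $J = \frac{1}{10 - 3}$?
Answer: $77$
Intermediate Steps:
$v{\left(B \right)} = 88$ ($v{\left(B \right)} = 48 - -40 = 48 + 40 = 88$)
$Q = 6$ ($Q = 6 + 0 = 6$)
$J = \frac{1}{7} \approx 0.14286$
$P{\left(w,t \right)} = 9 + 88 t$ ($P{\left(w,t \right)} = 3 + \left(88 t + 6\right) = 3 + \left(6 + 88 t\right) = 9 + 88 t$)
$12 P{\left(J,0 \right)} - 31 = 12 \left(9 + 88 \cdot 0\right) - 31 = 12 \left(9 + 0\right) - 31 = 12 \cdot 9 - 31 = 108 - 31 = 77$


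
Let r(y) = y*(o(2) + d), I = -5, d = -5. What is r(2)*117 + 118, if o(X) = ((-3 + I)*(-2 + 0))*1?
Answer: 2692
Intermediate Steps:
o(X) = 16 (o(X) = ((-3 - 5)*(-2 + 0))*1 = -8*(-2)*1 = 16*1 = 16)
r(y) = 11*y (r(y) = y*(16 - 5) = y*11 = 11*y)
r(2)*117 + 118 = (11*2)*117 + 118 = 22*117 + 118 = 2574 + 118 = 2692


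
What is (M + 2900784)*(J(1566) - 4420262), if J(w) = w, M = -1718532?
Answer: -5224012183392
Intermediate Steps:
(M + 2900784)*(J(1566) - 4420262) = (-1718532 + 2900784)*(1566 - 4420262) = 1182252*(-4418696) = -5224012183392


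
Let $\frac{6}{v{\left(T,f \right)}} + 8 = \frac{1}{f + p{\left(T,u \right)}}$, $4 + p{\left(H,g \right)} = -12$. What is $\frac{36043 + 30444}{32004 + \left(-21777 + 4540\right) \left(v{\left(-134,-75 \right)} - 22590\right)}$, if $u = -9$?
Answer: $\frac{16156341}{94631184796} \approx 0.00017073$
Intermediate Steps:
$p{\left(H,g \right)} = -16$ ($p{\left(H,g \right)} = -4 - 12 = -16$)
$v{\left(T,f \right)} = \frac{6}{-8 + \frac{1}{-16 + f}}$ ($v{\left(T,f \right)} = \frac{6}{-8 + \frac{1}{f - 16}} = \frac{6}{-8 + \frac{1}{-16 + f}}$)
$\frac{36043 + 30444}{32004 + \left(-21777 + 4540\right) \left(v{\left(-134,-75 \right)} - 22590\right)} = \frac{36043 + 30444}{32004 + \left(-21777 + 4540\right) \left(\frac{6 \left(16 - -75\right)}{-129 + 8 \left(-75\right)} - 22590\right)} = \frac{66487}{32004 - 17237 \left(\frac{6 \left(16 + 75\right)}{-129 - 600} - 22590\right)} = \frac{66487}{32004 - 17237 \left(6 \frac{1}{-729} \cdot 91 - 22590\right)} = \frac{66487}{32004 - 17237 \left(6 \left(- \frac{1}{729}\right) 91 - 22590\right)} = \frac{66487}{32004 - 17237 \left(- \frac{182}{243} - 22590\right)} = \frac{66487}{32004 - - \frac{94623407824}{243}} = \frac{66487}{32004 + \frac{94623407824}{243}} = \frac{66487}{\frac{94631184796}{243}} = 66487 \cdot \frac{243}{94631184796} = \frac{16156341}{94631184796}$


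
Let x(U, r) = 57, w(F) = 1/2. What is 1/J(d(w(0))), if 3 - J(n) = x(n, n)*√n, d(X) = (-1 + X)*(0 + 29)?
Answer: 2/31413 + 19*I*√58/31413 ≈ 6.3668e-5 + 0.0046064*I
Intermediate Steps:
w(F) = ½
d(X) = -29 + 29*X (d(X) = (-1 + X)*29 = -29 + 29*X)
J(n) = 3 - 57*√n
1/J(d(w(0))) = 1/(3 - 57*√(-29 + 29*(½))) = 1/(3 - 57*√(-29 + 29/2)) = 1/(3 - 57*I*√58/2)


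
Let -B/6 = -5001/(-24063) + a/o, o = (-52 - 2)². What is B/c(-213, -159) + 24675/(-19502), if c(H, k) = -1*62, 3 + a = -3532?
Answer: -458702576009/336672459396 ≈ -1.3625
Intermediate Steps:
a = -3535 (a = -3 - 3532 = -3535)
c(H, k) = -62
o = 2916 (o = (-54)² = 2916)
B = 23493263/3898206 (B = -6*(-5001/(-24063) - 3535/2916) = -6*(-5001*(-1/24063) - 3535*1/2916) = -6*(1667/8021 - 3535/2916) = -6*(-23493263/23389236) = 23493263/3898206 ≈ 6.0267)
B/c(-213, -159) + 24675/(-19502) = (23493263/3898206)/(-62) + 24675/(-19502) = (23493263/3898206)*(-1/62) + 24675*(-1/19502) = -23493263/241688772 - 3525/2786 = -458702576009/336672459396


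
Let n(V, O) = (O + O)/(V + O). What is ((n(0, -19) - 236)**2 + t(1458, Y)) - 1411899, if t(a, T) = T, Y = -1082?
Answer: -1358225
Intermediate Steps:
n(V, O) = 2*O/(O + V) (n(V, O) = (2*O)/(O + V) = 2*O/(O + V))
((n(0, -19) - 236)**2 + t(1458, Y)) - 1411899 = ((2*(-19)/(-19 + 0) - 236)**2 - 1082) - 1411899 = ((2*(-19)/(-19) - 236)**2 - 1082) - 1411899 = ((2*(-19)*(-1/19) - 236)**2 - 1082) - 1411899 = ((2 - 236)**2 - 1082) - 1411899 = ((-234)**2 - 1082) - 1411899 = (54756 - 1082) - 1411899 = 53674 - 1411899 = -1358225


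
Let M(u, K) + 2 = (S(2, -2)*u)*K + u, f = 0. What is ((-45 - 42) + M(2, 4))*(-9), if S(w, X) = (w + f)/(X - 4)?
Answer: 807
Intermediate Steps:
S(w, X) = w/(-4 + X) (S(w, X) = (w + 0)/(X - 4) = w/(-4 + X))
M(u, K) = -2 + u - K*u/3 (M(u, K) = -2 + (((2/(-4 - 2))*u)*K + u) = -2 + (((2/(-6))*u)*K + u) = -2 + (((2*(-⅙))*u)*K + u) = -2 + ((-u/3)*K + u) = -2 + (-K*u/3 + u) = -2 + (u - K*u/3) = -2 + u - K*u/3)
((-45 - 42) + M(2, 4))*(-9) = ((-45 - 42) + (-2 + 2 - ⅓*4*2))*(-9) = (-87 + (-2 + 2 - 8/3))*(-9) = (-87 - 8/3)*(-9) = -269/3*(-9) = 807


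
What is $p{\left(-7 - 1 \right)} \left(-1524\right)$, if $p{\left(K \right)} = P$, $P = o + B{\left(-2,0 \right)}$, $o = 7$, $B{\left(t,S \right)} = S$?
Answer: $-10668$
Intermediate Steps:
$P = 7$ ($P = 7 + 0 = 7$)
$p{\left(K \right)} = 7$
$p{\left(-7 - 1 \right)} \left(-1524\right) = 7 \left(-1524\right) = -10668$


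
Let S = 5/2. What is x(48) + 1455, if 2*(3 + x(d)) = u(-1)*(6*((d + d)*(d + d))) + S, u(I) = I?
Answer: -104779/4 ≈ -26195.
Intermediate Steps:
S = 5/2 (S = 5*(½) = 5/2 ≈ 2.5000)
x(d) = -7/4 - 12*d² (x(d) = -3 + (-6*(d + d)*(d + d) + 5/2)/2 = -3 + (-6*(2*d)*(2*d) + 5/2)/2 = -3 + (-6*4*d² + 5/2)/2 = -3 + (-24*d² + 5/2)/2 = -3 + (5/2 - 24*d²)/2 = -3 + (5/4 - 12*d²) = -7/4 - 12*d²)
x(48) + 1455 = (-7/4 - 12*48²) + 1455 = (-7/4 - 12*2304) + 1455 = (-7/4 - 27648) + 1455 = -110599/4 + 1455 = -104779/4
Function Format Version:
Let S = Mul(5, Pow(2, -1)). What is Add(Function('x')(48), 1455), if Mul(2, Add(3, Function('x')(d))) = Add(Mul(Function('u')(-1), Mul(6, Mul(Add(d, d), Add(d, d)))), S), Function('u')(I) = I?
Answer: Rational(-104779, 4) ≈ -26195.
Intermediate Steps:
S = Rational(5, 2) (S = Mul(5, Rational(1, 2)) = Rational(5, 2) ≈ 2.5000)
Function('x')(d) = Add(Rational(-7, 4), Mul(-12, Pow(d, 2))) (Function('x')(d) = Add(-3, Mul(Rational(1, 2), Add(Mul(-1, Mul(6, Mul(Add(d, d), Add(d, d)))), Rational(5, 2)))) = Add(-3, Mul(Rational(1, 2), Add(Mul(-1, Mul(6, Mul(Mul(2, d), Mul(2, d)))), Rational(5, 2)))) = Add(-3, Mul(Rational(1, 2), Add(Mul(-1, Mul(6, Mul(4, Pow(d, 2)))), Rational(5, 2)))) = Add(-3, Mul(Rational(1, 2), Add(Mul(-1, Mul(24, Pow(d, 2))), Rational(5, 2)))) = Add(-3, Mul(Rational(1, 2), Add(Mul(-24, Pow(d, 2)), Rational(5, 2)))) = Add(-3, Mul(Rational(1, 2), Add(Rational(5, 2), Mul(-24, Pow(d, 2))))) = Add(-3, Add(Rational(5, 4), Mul(-12, Pow(d, 2)))) = Add(Rational(-7, 4), Mul(-12, Pow(d, 2))))
Add(Function('x')(48), 1455) = Add(Add(Rational(-7, 4), Mul(-12, Pow(48, 2))), 1455) = Add(Add(Rational(-7, 4), Mul(-12, 2304)), 1455) = Add(Add(Rational(-7, 4), -27648), 1455) = Add(Rational(-110599, 4), 1455) = Rational(-104779, 4)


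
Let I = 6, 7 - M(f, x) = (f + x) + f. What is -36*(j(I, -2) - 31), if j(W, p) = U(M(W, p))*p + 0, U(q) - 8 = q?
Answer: 1476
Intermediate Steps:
M(f, x) = 7 - x - 2*f (M(f, x) = 7 - ((f + x) + f) = 7 - (x + 2*f) = 7 + (-x - 2*f) = 7 - x - 2*f)
U(q) = 8 + q
j(W, p) = p*(15 - p - 2*W) (j(W, p) = (8 + (7 - p - 2*W))*p + 0 = (15 - p - 2*W)*p + 0 = p*(15 - p - 2*W) + 0 = p*(15 - p - 2*W))
-36*(j(I, -2) - 31) = -36*(-2*(15 - 1*(-2) - 2*6) - 31) = -36*(-2*(15 + 2 - 12) - 31) = -36*(-2*5 - 31) = -36*(-10 - 31) = -36*(-41) = 1476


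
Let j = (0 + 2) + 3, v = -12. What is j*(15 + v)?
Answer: 15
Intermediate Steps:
j = 5 (j = 2 + 3 = 5)
j*(15 + v) = 5*(15 - 12) = 5*3 = 15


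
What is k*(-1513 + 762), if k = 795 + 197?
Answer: -744992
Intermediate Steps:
k = 992
k*(-1513 + 762) = 992*(-1513 + 762) = 992*(-751) = -744992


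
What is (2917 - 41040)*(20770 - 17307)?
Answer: -132019949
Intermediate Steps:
(2917 - 41040)*(20770 - 17307) = -38123*3463 = -132019949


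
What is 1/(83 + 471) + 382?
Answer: 211629/554 ≈ 382.00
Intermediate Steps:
1/(83 + 471) + 382 = 1/554 + 382 = 211629/554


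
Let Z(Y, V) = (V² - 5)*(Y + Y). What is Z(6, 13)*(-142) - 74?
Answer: -279530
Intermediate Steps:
Z(Y, V) = 2*Y*(-5 + V²) (Z(Y, V) = (-5 + V²)*(2*Y) = 2*Y*(-5 + V²))
Z(6, 13)*(-142) - 74 = (2*6*(-5 + 13²))*(-142) - 74 = (2*6*(-5 + 169))*(-142) - 74 = (2*6*164)*(-142) - 74 = 1968*(-142) - 74 = -279456 - 74 = -279530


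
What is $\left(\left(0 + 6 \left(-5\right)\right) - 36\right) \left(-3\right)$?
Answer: $198$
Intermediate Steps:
$\left(\left(0 + 6 \left(-5\right)\right) - 36\right) \left(-3\right) = \left(\left(0 - 30\right) - 36\right) \left(-3\right) = \left(-30 - 36\right) \left(-3\right) = \left(-66\right) \left(-3\right) = 198$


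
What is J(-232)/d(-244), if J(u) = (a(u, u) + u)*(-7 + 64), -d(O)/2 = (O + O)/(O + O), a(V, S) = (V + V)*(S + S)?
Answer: -6129324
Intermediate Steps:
a(V, S) = 4*S*V (a(V, S) = (2*V)*(2*S) = 4*S*V)
d(O) = -2 (d(O) = -2*(O + O)/(O + O) = -2*2*O/(2*O) = -2*2*O*1/(2*O) = -2*1 = -2)
J(u) = 57*u + 228*u² (J(u) = (4*u*u + u)*(-7 + 64) = (4*u² + u)*57 = (u + 4*u²)*57 = 57*u + 228*u²)
J(-232)/d(-244) = (57*(-232)*(1 + 4*(-232)))/(-2) = (57*(-232)*(1 - 928))*(-½) = (57*(-232)*(-927))*(-½) = 12258648*(-½) = -6129324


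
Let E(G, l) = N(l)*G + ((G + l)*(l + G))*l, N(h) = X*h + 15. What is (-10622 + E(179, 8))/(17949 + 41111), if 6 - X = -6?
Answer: 288999/59060 ≈ 4.8933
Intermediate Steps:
X = 12 (X = 6 - 1*(-6) = 6 + 6 = 12)
N(h) = 15 + 12*h (N(h) = 12*h + 15 = 15 + 12*h)
E(G, l) = G*(15 + 12*l) + l*(G + l)² (E(G, l) = (15 + 12*l)*G + ((G + l)*(l + G))*l = G*(15 + 12*l) + ((G + l)*(G + l))*l = G*(15 + 12*l) + (G + l)²*l = G*(15 + 12*l) + l*(G + l)²)
(-10622 + E(179, 8))/(17949 + 41111) = (-10622 + (8*(179 + 8)² + 3*179*(5 + 4*8)))/(17949 + 41111) = (-10622 + (8*187² + 3*179*(5 + 32)))/59060 = (-10622 + (8*34969 + 3*179*37))*(1/59060) = (-10622 + (279752 + 19869))*(1/59060) = (-10622 + 299621)*(1/59060) = 288999*(1/59060) = 288999/59060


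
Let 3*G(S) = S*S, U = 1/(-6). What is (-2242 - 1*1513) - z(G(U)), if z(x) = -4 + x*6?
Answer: -67519/18 ≈ -3751.1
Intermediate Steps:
U = -⅙ ≈ -0.16667
G(S) = S²/3 (G(S) = (S*S)/3 = S²/3)
z(x) = -4 + 6*x
(-2242 - 1*1513) - z(G(U)) = (-2242 - 1*1513) - (-4 + 6*((-⅙)²/3)) = (-2242 - 1513) - (-4 + 6*((⅓)*(1/36))) = -3755 - (-4 + 6*(1/108)) = -3755 - (-4 + 1/18) = -3755 - 1*(-71/18) = -3755 + 71/18 = -67519/18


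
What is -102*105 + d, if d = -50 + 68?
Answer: -10692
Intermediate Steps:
d = 18
-102*105 + d = -102*105 + 18 = -10710 + 18 = -10692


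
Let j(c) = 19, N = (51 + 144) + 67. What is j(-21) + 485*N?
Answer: 127089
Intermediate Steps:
N = 262 (N = 195 + 67 = 262)
j(-21) + 485*N = 19 + 485*262 = 19 + 127070 = 127089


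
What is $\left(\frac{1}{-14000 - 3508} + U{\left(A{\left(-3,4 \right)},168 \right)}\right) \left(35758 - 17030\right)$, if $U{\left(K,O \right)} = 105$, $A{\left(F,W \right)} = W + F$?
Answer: $\frac{8607103198}{4377} \approx 1.9664 \cdot 10^{6}$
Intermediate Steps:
$A{\left(F,W \right)} = F + W$
$\left(\frac{1}{-14000 - 3508} + U{\left(A{\left(-3,4 \right)},168 \right)}\right) \left(35758 - 17030\right) = \left(\frac{1}{-14000 - 3508} + 105\right) \left(35758 - 17030\right) = \left(\frac{1}{-17508} + 105\right) 18728 = \left(- \frac{1}{17508} + 105\right) 18728 = \frac{1838339}{17508} \cdot 18728 = \frac{8607103198}{4377}$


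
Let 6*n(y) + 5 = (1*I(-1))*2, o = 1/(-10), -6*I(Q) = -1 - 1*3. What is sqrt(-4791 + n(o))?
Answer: I*sqrt(172498)/6 ≈ 69.221*I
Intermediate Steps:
I(Q) = 2/3 (I(Q) = -(-1 - 1*3)/6 = -(-1 - 3)/6 = -1/6*(-4) = 2/3)
o = -1/10 ≈ -0.10000
n(y) = -11/18 (n(y) = -5/6 + ((1*(2/3))*2)/6 = -5/6 + ((2/3)*2)/6 = -5/6 + (1/6)*(4/3) = -5/6 + 2/9 = -11/18)
sqrt(-4791 + n(o)) = sqrt(-4791 - 11/18) = sqrt(-86249/18) = I*sqrt(172498)/6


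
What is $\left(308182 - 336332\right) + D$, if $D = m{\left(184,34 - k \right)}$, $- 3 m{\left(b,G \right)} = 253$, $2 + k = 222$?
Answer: $- \frac{84703}{3} \approx -28234.0$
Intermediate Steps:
$k = 220$ ($k = -2 + 222 = 220$)
$m{\left(b,G \right)} = - \frac{253}{3}$ ($m{\left(b,G \right)} = \left(- \frac{1}{3}\right) 253 = - \frac{253}{3}$)
$D = - \frac{253}{3} \approx -84.333$
$\left(308182 - 336332\right) + D = \left(308182 - 336332\right) - \frac{253}{3} = -28150 - \frac{253}{3} = - \frac{84703}{3}$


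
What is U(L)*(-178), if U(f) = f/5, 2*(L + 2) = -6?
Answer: 178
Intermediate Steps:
L = -5 (L = -2 + (1/2)*(-6) = -2 - 3 = -5)
U(f) = f/5 (U(f) = f*(1/5) = f/5)
U(L)*(-178) = ((1/5)*(-5))*(-178) = -1*(-178) = 178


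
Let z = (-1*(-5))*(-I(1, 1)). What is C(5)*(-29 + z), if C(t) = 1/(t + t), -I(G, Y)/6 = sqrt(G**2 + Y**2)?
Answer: -29/10 + 3*sqrt(2) ≈ 1.3426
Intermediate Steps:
I(G, Y) = -6*sqrt(G**2 + Y**2)
z = 30*sqrt(2) (z = (-1*(-5))*(-(-6)*sqrt(1**2 + 1**2)) = 5*(-(-6)*sqrt(1 + 1)) = 5*(-(-6)*sqrt(2)) = 5*(6*sqrt(2)) = 30*sqrt(2) ≈ 42.426)
C(t) = 1/(2*t)
C(5)*(-29 + z) = ((1/2)/5)*(-29 + 30*sqrt(2)) = ((1/2)*(1/5))*(-29 + 30*sqrt(2)) = (-29 + 30*sqrt(2))/10 = -29/10 + 3*sqrt(2)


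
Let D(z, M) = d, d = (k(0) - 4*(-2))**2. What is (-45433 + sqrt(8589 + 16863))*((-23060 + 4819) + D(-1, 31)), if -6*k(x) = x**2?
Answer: 825835641 - 109062*sqrt(707) ≈ 8.2294e+8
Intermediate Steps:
k(x) = -x**2/6
d = 64 (d = (-1/6*0**2 - 4*(-2))**2 = (-1/6*0 + 8)**2 = (0 + 8)**2 = 8**2 = 64)
D(z, M) = 64
(-45433 + sqrt(8589 + 16863))*((-23060 + 4819) + D(-1, 31)) = (-45433 + sqrt(8589 + 16863))*((-23060 + 4819) + 64) = (-45433 + sqrt(25452))*(-18241 + 64) = (-45433 + 6*sqrt(707))*(-18177) = 825835641 - 109062*sqrt(707)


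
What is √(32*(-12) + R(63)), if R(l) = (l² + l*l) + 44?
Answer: √7598 ≈ 87.167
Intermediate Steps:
R(l) = 44 + 2*l² (R(l) = (l² + l²) + 44 = 2*l² + 44 = 44 + 2*l²)
√(32*(-12) + R(63)) = √(32*(-12) + (44 + 2*63²)) = √(-384 + (44 + 2*3969)) = √(-384 + (44 + 7938)) = √(-384 + 7982) = √7598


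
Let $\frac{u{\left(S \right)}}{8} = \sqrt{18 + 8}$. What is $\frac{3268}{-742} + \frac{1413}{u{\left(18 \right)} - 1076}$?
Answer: $- \frac{613287739}{107229388} - \frac{1413 \sqrt{26}}{144514} \approx -5.7693$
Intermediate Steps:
$u{\left(S \right)} = 8 \sqrt{26}$ ($u{\left(S \right)} = 8 \sqrt{18 + 8} = 8 \sqrt{26}$)
$\frac{3268}{-742} + \frac{1413}{u{\left(18 \right)} - 1076} = \frac{3268}{-742} + \frac{1413}{8 \sqrt{26} - 1076} = 3268 \left(- \frac{1}{742}\right) + \frac{1413}{8 \sqrt{26} - 1076} = - \frac{1634}{371} + \frac{1413}{-1076 + 8 \sqrt{26}}$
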